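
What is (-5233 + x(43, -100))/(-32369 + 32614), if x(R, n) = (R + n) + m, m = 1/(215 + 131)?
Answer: -261477/12110 ≈ -21.592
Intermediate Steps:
m = 1/346 ≈ 0.0028902
x(R, n) = 1/346 + R + n (x(R, n) = (R + n) + 1/346 = 1/346 + R + n)
(-5233 + x(43, -100))/(-32369 + 32614) = (-5233 + (1/346 + 43 - 100))/(-32369 + 32614) = (-5233 - 19721/346)/245 = -1830339/346*1/245 = -261477/12110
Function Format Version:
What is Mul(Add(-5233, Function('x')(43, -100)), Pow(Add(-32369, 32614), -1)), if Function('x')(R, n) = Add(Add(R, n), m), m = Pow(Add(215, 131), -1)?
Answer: Rational(-261477, 12110) ≈ -21.592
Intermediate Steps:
m = Rational(1, 346) (m = Pow(346, -1) = Rational(1, 346) ≈ 0.0028902)
Function('x')(R, n) = Add(Rational(1, 346), R, n) (Function('x')(R, n) = Add(Add(R, n), Rational(1, 346)) = Add(Rational(1, 346), R, n))
Mul(Add(-5233, Function('x')(43, -100)), Pow(Add(-32369, 32614), -1)) = Mul(Add(-5233, Add(Rational(1, 346), 43, -100)), Pow(Add(-32369, 32614), -1)) = Mul(Add(-5233, Rational(-19721, 346)), Pow(245, -1)) = Mul(Rational(-1830339, 346), Rational(1, 245)) = Rational(-261477, 12110)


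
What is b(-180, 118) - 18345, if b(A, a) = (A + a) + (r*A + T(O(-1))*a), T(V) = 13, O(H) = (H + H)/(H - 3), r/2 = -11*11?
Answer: 26687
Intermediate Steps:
r = -242 (r = 2*(-11*11) = 2*(-121) = -242)
O(H) = 2*H/(-3 + H) (O(H) = (2*H)/(-3 + H) = 2*H/(-3 + H))
b(A, a) = -241*A + 14*a (b(A, a) = (A + a) + (-242*A + 13*a) = -241*A + 14*a)
b(-180, 118) - 18345 = (-241*(-180) + 14*118) - 18345 = (43380 + 1652) - 18345 = 45032 - 18345 = 26687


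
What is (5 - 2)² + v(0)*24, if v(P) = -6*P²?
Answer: 9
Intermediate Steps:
(5 - 2)² + v(0)*24 = (5 - 2)² - 6*0²*24 = 3² - 6*0*24 = 9 + 0*24 = 9 + 0 = 9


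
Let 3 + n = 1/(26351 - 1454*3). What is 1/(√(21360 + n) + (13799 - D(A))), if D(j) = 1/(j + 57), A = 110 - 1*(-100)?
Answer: 10815472642458/149225927148806575 - 71289*√10326453818186/298451854297613150 ≈ 7.1710e-5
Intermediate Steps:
n = -65966/21989 (n = -3 + 1/(26351 - 1454*3) = -3 + 1/(26351 - 4362) = -3 + 1/21989 = -65966/21989 ≈ -3.0000)
A = 210 (A = 110 + 100 = 210)
D(j) = 1/(57 + j)
1/(√(21360 + n) + (13799 - D(A))) = 1/(√(21360 - 65966/21989) + (13799 - 1/(57 + 210))) = 1/(√(469619074/21989) + (13799 - 1/267)) = 1/(√10326453818186/21989 + (13799 - 1*1/267)) = 1/(√10326453818186/21989 + (13799 - 1/267)) = 1/(√10326453818186/21989 + 3684332/267) = 1/(3684332/267 + √10326453818186/21989)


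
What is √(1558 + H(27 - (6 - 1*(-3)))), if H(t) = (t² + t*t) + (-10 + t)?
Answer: 3*√246 ≈ 47.053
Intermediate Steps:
H(t) = -10 + t + 2*t² (H(t) = (t² + t²) + (-10 + t) = 2*t² + (-10 + t) = -10 + t + 2*t²)
√(1558 + H(27 - (6 - 1*(-3)))) = √(1558 + (-10 + (27 - (6 - 1*(-3))) + 2*(27 - (6 - 1*(-3)))²)) = √(1558 + (-10 + (27 - (6 + 3)) + 2*(27 - (6 + 3))²)) = √(1558 + (-10 + (27 - 1*9) + 2*(27 - 1*9)²)) = √(1558 + (-10 + (27 - 9) + 2*(27 - 9)²)) = √(1558 + (-10 + 18 + 2*18²)) = √(1558 + (-10 + 18 + 2*324)) = √(1558 + (-10 + 18 + 648)) = √(1558 + 656) = √2214 = 3*√246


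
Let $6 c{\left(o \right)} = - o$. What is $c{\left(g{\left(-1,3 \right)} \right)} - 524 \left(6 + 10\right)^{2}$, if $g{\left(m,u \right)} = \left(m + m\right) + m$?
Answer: $- \frac{268287}{2} \approx -1.3414 \cdot 10^{5}$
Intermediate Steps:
$g{\left(m,u \right)} = 3 m$ ($g{\left(m,u \right)} = 2 m + m = 3 m$)
$c{\left(o \right)} = - \frac{o}{6}$ ($c{\left(o \right)} = \frac{\left(-1\right) o}{6} = - \frac{o}{6}$)
$c{\left(g{\left(-1,3 \right)} \right)} - 524 \left(6 + 10\right)^{2} = - \frac{3 \left(-1\right)}{6} - 524 \left(6 + 10\right)^{2} = \left(- \frac{1}{6}\right) \left(-3\right) - 524 \cdot 16^{2} = \frac{1}{2} - 134144 = - \frac{268287}{2}$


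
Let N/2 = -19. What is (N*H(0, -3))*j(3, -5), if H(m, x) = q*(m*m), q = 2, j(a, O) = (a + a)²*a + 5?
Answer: 0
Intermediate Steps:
N = -38 (N = 2*(-19) = -38)
j(a, O) = 5 + 4*a³ (j(a, O) = (2*a)²*a + 5 = (4*a²)*a + 5 = 4*a³ + 5 = 5 + 4*a³)
H(m, x) = 2*m² (H(m, x) = 2*(m*m) = 2*m²)
(N*H(0, -3))*j(3, -5) = (-76*0²)*(5 + 4*3³) = (-76*0)*(5 + 4*27) = (-38*0)*(5 + 108) = 0*113 = 0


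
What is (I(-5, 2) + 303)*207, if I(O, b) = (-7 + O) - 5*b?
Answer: 58167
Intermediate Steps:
I(O, b) = -7 + O - 5*b
(I(-5, 2) + 303)*207 = ((-7 - 5 - 5*2) + 303)*207 = ((-7 - 5 - 10) + 303)*207 = (-22 + 303)*207 = 281*207 = 58167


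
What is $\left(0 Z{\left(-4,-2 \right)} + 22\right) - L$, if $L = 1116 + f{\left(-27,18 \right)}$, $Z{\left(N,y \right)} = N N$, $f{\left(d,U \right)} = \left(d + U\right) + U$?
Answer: $-1103$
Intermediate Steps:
$f{\left(d,U \right)} = d + 2 U$ ($f{\left(d,U \right)} = \left(U + d\right) + U = d + 2 U$)
$Z{\left(N,y \right)} = N^{2}$
$L = 1125$ ($L = 1116 + \left(-27 + 2 \cdot 18\right) = 1116 + \left(-27 + 36\right) = 1116 + 9 = 1125$)
$\left(0 Z{\left(-4,-2 \right)} + 22\right) - L = \left(0 \left(-4\right)^{2} + 22\right) - 1125 = \left(0 \cdot 16 + 22\right) - 1125 = \left(0 + 22\right) - 1125 = 22 - 1125 = -1103$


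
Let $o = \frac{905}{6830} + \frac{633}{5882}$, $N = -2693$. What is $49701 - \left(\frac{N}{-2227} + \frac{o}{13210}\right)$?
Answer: $\frac{17276047980449403}{347608062853} \approx 49700.0$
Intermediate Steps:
$o = \frac{482330}{2008703}$ ($o = 905 \cdot \frac{1}{6830} + 633 \cdot \frac{1}{5882} = \frac{181}{1366} + \frac{633}{5882} = \frac{482330}{2008703} \approx 0.24012$)
$49701 - \left(\frac{N}{-2227} + \frac{o}{13210}\right) = 49701 - \left(- \frac{2693}{-2227} + \frac{482330}{2008703 \cdot 13210}\right) = 49701 - \left(\left(-2693\right) \left(- \frac{1}{2227}\right) + \frac{482330}{2008703} \cdot \frac{1}{13210}\right) = 49701 - \left(\frac{2693}{2227} + \frac{48233}{2653496663}\right) = 49701 - \frac{420351407550}{347608062853} = \frac{17276047980449403}{347608062853}$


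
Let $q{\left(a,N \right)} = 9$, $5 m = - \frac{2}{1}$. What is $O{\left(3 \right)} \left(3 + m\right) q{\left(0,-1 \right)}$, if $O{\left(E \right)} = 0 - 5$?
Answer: $-117$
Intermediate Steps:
$m = - \frac{2}{5}$ ($m = \frac{\left(-2\right) 1^{-1}}{5} = \frac{\left(-2\right) 1}{5} = \frac{1}{5} \left(-2\right) = - \frac{2}{5} \approx -0.4$)
$O{\left(E \right)} = -5$ ($O{\left(E \right)} = 0 - 5 = -5$)
$O{\left(3 \right)} \left(3 + m\right) q{\left(0,-1 \right)} = - 5 \left(3 - \frac{2}{5}\right) 9 = \left(-5\right) \frac{13}{5} \cdot 9 = \left(-13\right) 9 = -117$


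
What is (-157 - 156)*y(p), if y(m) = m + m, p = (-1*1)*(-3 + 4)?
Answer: 626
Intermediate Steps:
p = -1 (p = -1*1 = -1)
y(m) = 2*m
(-157 - 156)*y(p) = (-157 - 156)*(2*(-1)) = -313*(-2) = 626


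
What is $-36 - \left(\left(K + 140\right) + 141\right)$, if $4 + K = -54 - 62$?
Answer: $-197$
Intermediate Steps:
$K = -120$ ($K = -4 - 116 = -120$)
$-36 - \left(\left(K + 140\right) + 141\right) = -36 - \left(\left(-120 + 140\right) + 141\right) = -36 - \left(20 + 141\right) = -36 - 161 = -197$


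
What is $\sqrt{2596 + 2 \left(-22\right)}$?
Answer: $2 \sqrt{638} \approx 50.517$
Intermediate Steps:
$\sqrt{2596 + 2 \left(-22\right)} = \sqrt{2596 - 44} = \sqrt{2552} = 2 \sqrt{638}$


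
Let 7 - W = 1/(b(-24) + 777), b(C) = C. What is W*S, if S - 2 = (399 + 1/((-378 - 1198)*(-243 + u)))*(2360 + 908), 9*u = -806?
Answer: 4051717619078935/443984613 ≈ 9.1258e+6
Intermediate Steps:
u = -806/9 (u = (⅑)*(-806) = -806/9 ≈ -89.556)
W = 5270/753 (W = 7 - 1/(-24 + 777) = 7 - 1/753 = 5270/753 ≈ 6.9987)
S = 1537653745381/1179242 (S = 2 + (399 + 1/((-378 - 1198)*(-243 - 806/9)))*(2360 + 908) = 2 + (399 + 1/(-1576*(-2993/9)))*3268 = 2 + (399 + 1/(4716968/9))*3268 = 2 + (399 + 9/4716968)*3268 = 2 + (1882070241/4716968)*3268 = 2 + 1537651386897/1179242 = 1537653745381/1179242 ≈ 1.3039e+6)
W*S = (5270/753)*(1537653745381/1179242) = 4051717619078935/443984613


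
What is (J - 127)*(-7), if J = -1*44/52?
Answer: 11634/13 ≈ 894.92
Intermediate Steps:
J = -11/13 (J = -44*1/52 = -11/13 ≈ -0.84615)
(J - 127)*(-7) = (-11/13 - 127)*(-7) = -1662/13*(-7) = 11634/13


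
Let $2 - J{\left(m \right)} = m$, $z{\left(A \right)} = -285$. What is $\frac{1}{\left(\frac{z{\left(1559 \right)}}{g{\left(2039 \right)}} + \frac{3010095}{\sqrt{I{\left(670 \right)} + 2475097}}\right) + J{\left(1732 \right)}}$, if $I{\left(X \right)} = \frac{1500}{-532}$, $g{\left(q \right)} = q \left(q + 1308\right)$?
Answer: $\frac{151564437202820261982830}{58508960890928000187002201} + \frac{28038583812952271691 \sqrt{43781940958}}{2047813631182480006545077035} \approx 0.0054554$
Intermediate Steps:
$g{\left(q \right)} = q \left(1308 + q\right)$
$J{\left(m \right)} = 2 - m$
$I{\left(X \right)} = - \frac{375}{133}$ ($I{\left(X \right)} = 1500 \left(- \frac{1}{532}\right) = - \frac{375}{133}$)
$\frac{1}{\left(\frac{z{\left(1559 \right)}}{g{\left(2039 \right)}} + \frac{3010095}{\sqrt{I{\left(670 \right)} + 2475097}}\right) + J{\left(1732 \right)}} = \frac{1}{\left(- \frac{285}{2039 \left(1308 + 2039\right)} + \frac{3010095}{\sqrt{- \frac{375}{133} + 2475097}}\right) + \left(2 - 1732\right)} = \frac{1}{\left(- \frac{285}{2039 \cdot 3347} + \frac{3010095}{\sqrt{\frac{329187526}{133}}}\right) + \left(2 - 1732\right)} = \frac{1}{\left(- \frac{285}{6824533} + \frac{3010095}{\frac{1}{133} \sqrt{43781940958}}\right) - 1730} = \frac{1}{\left(\left(-285\right) \frac{1}{6824533} + 3010095 \frac{\sqrt{43781940958}}{329187526}\right) - 1730} = \frac{1}{\left(- \frac{285}{6824533} + \frac{3010095 \sqrt{43781940958}}{329187526}\right) - 1730} = \frac{1}{- \frac{11806442375}{6824533} + \frac{3010095 \sqrt{43781940958}}{329187526}}$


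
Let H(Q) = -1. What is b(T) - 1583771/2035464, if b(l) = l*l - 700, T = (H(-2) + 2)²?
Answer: -1424373107/2035464 ≈ -699.78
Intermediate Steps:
T = 1 (T = (-1 + 2)² = 1² = 1)
b(l) = -700 + l² (b(l) = l² - 700 = -700 + l²)
b(T) - 1583771/2035464 = (-700 + 1²) - 1583771/2035464 = (-700 + 1) - 1583771*1/2035464 = -699 - 1583771/2035464 = -1424373107/2035464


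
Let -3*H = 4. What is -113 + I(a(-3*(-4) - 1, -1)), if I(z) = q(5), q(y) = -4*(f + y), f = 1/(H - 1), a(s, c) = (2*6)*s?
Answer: -919/7 ≈ -131.29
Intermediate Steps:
H = -4/3 (H = -⅓*4 = -4/3 ≈ -1.3333)
a(s, c) = 12*s
f = -3/7 (f = 1/(-4/3 - 1) = 1/(-7/3) = -3/7 ≈ -0.42857)
q(y) = 12/7 - 4*y (q(y) = -4*(-3/7 + y) = 12/7 - 4*y)
I(z) = -128/7 (I(z) = 12/7 - 4*5 = 12/7 - 20 = -128/7)
-113 + I(a(-3*(-4) - 1, -1)) = -113 - 128/7 = -919/7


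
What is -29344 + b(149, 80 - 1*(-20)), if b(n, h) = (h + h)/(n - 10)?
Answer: -4078616/139 ≈ -29343.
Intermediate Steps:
b(n, h) = 2*h/(-10 + n) (b(n, h) = (2*h)/(-10 + n) = 2*h/(-10 + n))
-29344 + b(149, 80 - 1*(-20)) = -29344 + 2*(80 - 1*(-20))/(-10 + 149) = -29344 + 2*(80 + 20)/139 = -29344 + 2*100*(1/139) = -29344 + 200/139 = -4078616/139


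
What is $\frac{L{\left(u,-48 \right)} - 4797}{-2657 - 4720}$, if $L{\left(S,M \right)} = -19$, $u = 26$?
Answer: $\frac{4816}{7377} \approx 0.65284$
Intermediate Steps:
$\frac{L{\left(u,-48 \right)} - 4797}{-2657 - 4720} = \frac{-19 - 4797}{-2657 - 4720} = - \frac{4816}{-7377} = \left(-4816\right) \left(- \frac{1}{7377}\right) = \frac{4816}{7377}$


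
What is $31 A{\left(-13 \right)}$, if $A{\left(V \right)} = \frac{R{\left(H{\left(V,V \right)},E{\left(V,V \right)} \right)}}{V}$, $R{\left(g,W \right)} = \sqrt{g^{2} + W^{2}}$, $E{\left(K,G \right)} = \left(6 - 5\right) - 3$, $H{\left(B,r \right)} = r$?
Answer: $- \frac{31 \sqrt{173}}{13} \approx -31.365$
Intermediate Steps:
$E{\left(K,G \right)} = -2$ ($E{\left(K,G \right)} = \left(6 - 5\right) - 3 = 1 - 3 = -2$)
$R{\left(g,W \right)} = \sqrt{W^{2} + g^{2}}$
$A{\left(V \right)} = \frac{\sqrt{4 + V^{2}}}{V}$ ($A{\left(V \right)} = \frac{\sqrt{\left(-2\right)^{2} + V^{2}}}{V} = \frac{\sqrt{4 + V^{2}}}{V}$)
$31 A{\left(-13 \right)} = 31 \frac{\sqrt{4 + \left(-13\right)^{2}}}{-13} = 31 \left(- \frac{\sqrt{4 + 169}}{13}\right) = 31 \left(- \frac{\sqrt{173}}{13}\right) = - \frac{31 \sqrt{173}}{13}$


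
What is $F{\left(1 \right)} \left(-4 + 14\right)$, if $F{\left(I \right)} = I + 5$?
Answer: $60$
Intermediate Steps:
$F{\left(I \right)} = 5 + I$
$F{\left(1 \right)} \left(-4 + 14\right) = \left(5 + 1\right) \left(-4 + 14\right) = 6 \cdot 10 = 60$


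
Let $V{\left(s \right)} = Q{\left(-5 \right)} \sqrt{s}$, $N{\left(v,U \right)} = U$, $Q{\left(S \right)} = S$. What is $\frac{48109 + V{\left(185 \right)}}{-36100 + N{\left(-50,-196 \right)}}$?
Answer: $- \frac{48109}{36296} + \frac{5 \sqrt{185}}{36296} \approx -1.3236$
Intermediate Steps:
$V{\left(s \right)} = - 5 \sqrt{s}$
$\frac{48109 + V{\left(185 \right)}}{-36100 + N{\left(-50,-196 \right)}} = \frac{48109 - 5 \sqrt{185}}{-36100 - 196} = \frac{48109 - 5 \sqrt{185}}{-36296} = \left(48109 - 5 \sqrt{185}\right) \left(- \frac{1}{36296}\right) = - \frac{48109}{36296} + \frac{5 \sqrt{185}}{36296}$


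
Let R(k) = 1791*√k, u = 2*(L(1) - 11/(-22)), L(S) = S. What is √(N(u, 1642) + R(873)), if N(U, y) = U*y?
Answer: √(4926 + 5373*√97) ≈ 240.51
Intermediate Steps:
u = 3 (u = 2*(1 - 11/(-22)) = 2*(1 - 11*(-1/22)) = 2*(1 + ½) = 2*(3/2) = 3)
√(N(u, 1642) + R(873)) = √(3*1642 + 1791*√873) = √(4926 + 1791*(3*√97)) = √(4926 + 5373*√97)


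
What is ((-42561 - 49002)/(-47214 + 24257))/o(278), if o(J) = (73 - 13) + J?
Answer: 91563/7759466 ≈ 0.011800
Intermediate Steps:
o(J) = 60 + J
((-42561 - 49002)/(-47214 + 24257))/o(278) = ((-42561 - 49002)/(-47214 + 24257))/(60 + 278) = -91563/(-22957)/338 = -91563*(-1/22957)*(1/338) = (91563/22957)*(1/338) = 91563/7759466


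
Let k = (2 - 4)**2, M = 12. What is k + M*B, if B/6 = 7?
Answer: 508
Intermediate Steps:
B = 42 (B = 6*7 = 42)
k = 4 (k = (-2)**2 = 4)
k + M*B = 4 + 12*42 = 4 + 504 = 508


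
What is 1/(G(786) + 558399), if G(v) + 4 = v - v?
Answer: 1/558395 ≈ 1.7908e-6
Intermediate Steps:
G(v) = -4 (G(v) = -4 + (v - v) = -4 + 0 = -4)
1/(G(786) + 558399) = 1/(-4 + 558399) = 1/558395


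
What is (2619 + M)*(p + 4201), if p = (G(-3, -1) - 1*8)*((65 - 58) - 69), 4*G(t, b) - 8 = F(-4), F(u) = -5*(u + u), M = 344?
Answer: 11712739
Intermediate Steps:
F(u) = -10*u
G(t, b) = 12 (G(t, b) = 2 + (-10*(-4))/4 = 2 + (¼)*40 = 2 + 10 = 12)
p = -248 (p = (12 - 1*8)*((65 - 58) - 69) = (12 - 8)*(7 - 69) = 4*(-62) = -248)
(2619 + M)*(p + 4201) = (2619 + 344)*(-248 + 4201) = 2963*3953 = 11712739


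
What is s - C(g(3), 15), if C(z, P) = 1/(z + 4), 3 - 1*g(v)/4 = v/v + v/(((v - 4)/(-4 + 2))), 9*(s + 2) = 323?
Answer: 1223/36 ≈ 33.972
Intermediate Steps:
s = 305/9 (s = -2 + (⅑)*323 = -2 + 323/9 = 305/9 ≈ 33.889)
g(v) = 8 - 4*v/(2 - v/2) (g(v) = 12 - 4*(v/v + v/(((v - 4)/(-4 + 2)))) = 12 - 4*(1 + v/(((-4 + v)/(-2)))) = 12 - 4*(1 + v/(((-4 + v)*(-½)))) = 12 - 4*(1 + v/(2 - v/2)) = 12 + (-4 - 4*v/(2 - v/2)) = 8 - 4*v/(2 - v/2))
C(z, P) = 1/(4 + z)
s - C(g(3), 15) = 305/9 - 1/(4 + 16*(-2 + 3)/(-4 + 3)) = 305/9 - 1/(4 + 16*1/(-1)) = 305/9 - 1/(4 + 16*(-1)*1) = 305/9 - 1/(4 - 16) = 305/9 - 1/(-12) = 305/9 - 1*(-1/12) = 305/9 + 1/12 = 1223/36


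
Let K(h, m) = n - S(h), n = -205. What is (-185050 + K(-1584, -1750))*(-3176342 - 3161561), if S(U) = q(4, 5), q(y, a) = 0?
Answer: 1174128220265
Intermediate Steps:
S(U) = 0
K(h, m) = -205 (K(h, m) = -205 - 1*0 = -205 + 0 = -205)
(-185050 + K(-1584, -1750))*(-3176342 - 3161561) = (-185050 - 205)*(-3176342 - 3161561) = -185255*(-6337903) = 1174128220265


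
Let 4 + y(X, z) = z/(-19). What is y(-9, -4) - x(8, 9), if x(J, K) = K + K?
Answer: -414/19 ≈ -21.789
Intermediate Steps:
x(J, K) = 2*K
y(X, z) = -4 - z/19 (y(X, z) = -4 + z/(-19) = -4 + z*(-1/19) = -4 - z/19)
y(-9, -4) - x(8, 9) = (-4 - 1/19*(-4)) - 2*9 = (-4 + 4/19) - 1*18 = -72/19 - 18 = -414/19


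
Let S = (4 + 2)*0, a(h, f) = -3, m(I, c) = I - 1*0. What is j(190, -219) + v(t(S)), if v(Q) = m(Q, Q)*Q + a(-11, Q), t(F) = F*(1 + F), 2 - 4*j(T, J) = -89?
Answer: 79/4 ≈ 19.750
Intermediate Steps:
j(T, J) = 91/4 (j(T, J) = 1/2 - 1/4*(-89) = 1/2 + 89/4 = 91/4)
m(I, c) = I (m(I, c) = I + 0 = I)
S = 0 (S = 6*0 = 0)
v(Q) = -3 + Q**2 (v(Q) = Q*Q - 3 = Q**2 - 3 = -3 + Q**2)
j(190, -219) + v(t(S)) = 91/4 + (-3 + (0*(1 + 0))**2) = 91/4 + (-3 + (0*1)**2) = 91/4 + (-3 + 0**2) = 91/4 + (-3 + 0) = 91/4 - 3 = 79/4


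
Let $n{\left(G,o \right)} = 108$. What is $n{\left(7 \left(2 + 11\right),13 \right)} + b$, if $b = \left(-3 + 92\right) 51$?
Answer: $4647$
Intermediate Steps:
$b = 4539$ ($b = 89 \cdot 51 = 4539$)
$n{\left(7 \left(2 + 11\right),13 \right)} + b = 108 + 4539 = 4647$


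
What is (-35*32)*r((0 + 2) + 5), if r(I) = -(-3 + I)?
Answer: 4480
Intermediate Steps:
r(I) = 3 - I
(-35*32)*r((0 + 2) + 5) = (-35*32)*(3 - ((0 + 2) + 5)) = -1120*(3 - (2 + 5)) = -1120*(3 - 1*7) = -1120*(3 - 7) = -1120*(-4) = 4480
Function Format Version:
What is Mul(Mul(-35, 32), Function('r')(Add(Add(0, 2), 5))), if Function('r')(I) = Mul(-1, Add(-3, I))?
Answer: 4480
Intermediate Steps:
Function('r')(I) = Add(3, Mul(-1, I))
Mul(Mul(-35, 32), Function('r')(Add(Add(0, 2), 5))) = Mul(Mul(-35, 32), Add(3, Mul(-1, Add(Add(0, 2), 5)))) = Mul(-1120, Add(3, Mul(-1, Add(2, 5)))) = Mul(-1120, Add(3, Mul(-1, 7))) = Mul(-1120, Add(3, -7)) = Mul(-1120, -4) = 4480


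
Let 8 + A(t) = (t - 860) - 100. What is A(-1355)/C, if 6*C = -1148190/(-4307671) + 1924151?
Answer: -60040318398/8288610610511 ≈ -0.0072437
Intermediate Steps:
A(t) = -968 + t (A(t) = -8 + ((t - 860) - 100) = -8 + ((-860 + t) - 100) = -8 + (-960 + t) = -968 + t)
C = 8288610610511/25846026 (C = (-1148190/(-4307671) + 1924151)/6 = (-1148190*(-1/4307671) + 1924151)/6 = (1148190/4307671 + 1924151)/6 = (⅙)*(8288610610511/4307671) = 8288610610511/25846026 ≈ 3.2069e+5)
A(-1355)/C = (-968 - 1355)/(8288610610511/25846026) = -2323*25846026/8288610610511 = -60040318398/8288610610511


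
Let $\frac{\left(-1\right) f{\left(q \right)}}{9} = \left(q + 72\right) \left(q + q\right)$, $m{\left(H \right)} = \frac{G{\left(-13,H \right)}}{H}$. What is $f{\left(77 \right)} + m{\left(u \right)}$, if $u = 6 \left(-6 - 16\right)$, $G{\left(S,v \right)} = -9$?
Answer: $- \frac{9086613}{44} \approx -2.0651 \cdot 10^{5}$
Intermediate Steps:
$u = -132$ ($u = 6 \left(-6 - 16\right) = 6 \left(-22\right) = -132$)
$m{\left(H \right)} = - \frac{9}{H}$
$f{\left(q \right)} = - 18 q \left(72 + q\right)$ ($f{\left(q \right)} = - 9 \left(q + 72\right) \left(q + q\right) = - 9 \left(72 + q\right) 2 q = - 9 \cdot 2 q \left(72 + q\right) = - 18 q \left(72 + q\right)$)
$f{\left(77 \right)} + m{\left(u \right)} = \left(-18\right) 77 \left(72 + 77\right) - \frac{9}{-132} = \left(-18\right) 77 \cdot 149 - - \frac{3}{44} = -206514 + \frac{3}{44} = - \frac{9086613}{44}$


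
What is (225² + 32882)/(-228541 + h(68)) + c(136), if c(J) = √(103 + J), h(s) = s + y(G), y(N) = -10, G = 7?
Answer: -83507/228483 + √239 ≈ 15.094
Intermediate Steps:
h(s) = -10 + s (h(s) = s - 10 = -10 + s)
(225² + 32882)/(-228541 + h(68)) + c(136) = (225² + 32882)/(-228541 + (-10 + 68)) + √(103 + 136) = (50625 + 32882)/(-228541 + 58) + √239 = 83507/(-228483) + √239 = 83507*(-1/228483) + √239 = -83507/228483 + √239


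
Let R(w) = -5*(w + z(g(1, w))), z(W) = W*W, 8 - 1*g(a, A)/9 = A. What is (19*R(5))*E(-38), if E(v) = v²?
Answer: -100690120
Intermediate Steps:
g(a, A) = 72 - 9*A
z(W) = W²
R(w) = -5*w - 5*(72 - 9*w)² (R(w) = -5*(w + (72 - 9*w)²) = -5*w - 5*(72 - 9*w)²)
(19*R(5))*E(-38) = (19*(-25920 - 405*5² + 6475*5))*(-38)² = (19*(-25920 - 405*25 + 32375))*1444 = (19*(-25920 - 10125 + 32375))*1444 = (19*(-3670))*1444 = -69730*1444 = -100690120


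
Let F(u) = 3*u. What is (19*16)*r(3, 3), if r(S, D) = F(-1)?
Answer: -912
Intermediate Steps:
r(S, D) = -3 (r(S, D) = 3*(-1) = -3)
(19*16)*r(3, 3) = (19*16)*(-3) = 304*(-3) = -912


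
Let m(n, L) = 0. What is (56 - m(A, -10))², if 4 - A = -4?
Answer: 3136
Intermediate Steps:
A = 8 (A = 4 - 1*(-4) = 4 + 4 = 8)
(56 - m(A, -10))² = (56 - 1*0)² = (56 + 0)² = 56² = 3136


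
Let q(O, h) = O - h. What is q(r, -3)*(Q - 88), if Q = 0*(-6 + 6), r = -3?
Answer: 0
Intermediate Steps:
Q = 0 (Q = 0*0 = 0)
q(r, -3)*(Q - 88) = (-3 - 1*(-3))*(0 - 88) = (-3 + 3)*(-88) = 0*(-88) = 0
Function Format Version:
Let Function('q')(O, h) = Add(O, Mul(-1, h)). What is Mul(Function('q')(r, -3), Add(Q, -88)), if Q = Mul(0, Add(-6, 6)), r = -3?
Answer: 0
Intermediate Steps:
Q = 0 (Q = Mul(0, 0) = 0)
Mul(Function('q')(r, -3), Add(Q, -88)) = Mul(Add(-3, Mul(-1, -3)), Add(0, -88)) = Mul(Add(-3, 3), -88) = Mul(0, -88) = 0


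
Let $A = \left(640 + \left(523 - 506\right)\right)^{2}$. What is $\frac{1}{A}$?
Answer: $\frac{1}{431649} \approx 2.3167 \cdot 10^{-6}$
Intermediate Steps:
$A = 431649$ ($A = \left(640 + 17\right)^{2} = 657^{2} = 431649$)
$\frac{1}{A} = \frac{1}{431649}$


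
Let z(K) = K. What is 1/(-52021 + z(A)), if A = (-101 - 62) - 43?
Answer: -1/52227 ≈ -1.9147e-5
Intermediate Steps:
A = -206 (A = -163 - 43 = -206)
1/(-52021 + z(A)) = 1/(-52021 - 206) = 1/(-52227) = -1/52227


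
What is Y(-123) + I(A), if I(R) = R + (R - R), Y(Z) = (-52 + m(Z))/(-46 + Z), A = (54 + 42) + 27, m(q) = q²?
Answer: 5710/169 ≈ 33.787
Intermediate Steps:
A = 123 (A = 96 + 27 = 123)
Y(Z) = (-52 + Z²)/(-46 + Z)
I(R) = R (I(R) = R + 0 = R)
Y(-123) + I(A) = (-52 + (-123)²)/(-46 - 123) + 123 = (-52 + 15129)/(-169) + 123 = -1/169*15077 + 123 = -15077/169 + 123 = 5710/169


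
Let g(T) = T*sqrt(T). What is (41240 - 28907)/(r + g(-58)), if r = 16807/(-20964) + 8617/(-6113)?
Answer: -447897565962853810524/3204438630370765406329 + 11747726272470367899936*I*sqrt(58)/3204438630370765406329 ≈ -0.13977 + 27.92*I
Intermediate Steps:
g(T) = T**(3/2)
r = -283387979/128152932 (r = 16807*(-1/20964) + 8617*(-1/6113) = -16807/20964 - 8617/6113 = -283387979/128152932 ≈ -2.2113)
(41240 - 28907)/(r + g(-58)) = (41240 - 28907)/(-283387979/128152932 + (-58)**(3/2)) = 12333/(-283387979/128152932 - 58*I*sqrt(58))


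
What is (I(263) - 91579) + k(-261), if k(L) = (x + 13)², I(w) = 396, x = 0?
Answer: -91014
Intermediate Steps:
k(L) = 169 (k(L) = (0 + 13)² = 13² = 169)
(I(263) - 91579) + k(-261) = (396 - 91579) + 169 = -91183 + 169 = -91014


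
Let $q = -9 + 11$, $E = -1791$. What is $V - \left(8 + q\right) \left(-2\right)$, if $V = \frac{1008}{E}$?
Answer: $\frac{3868}{199} \approx 19.437$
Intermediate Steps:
$q = 2$
$V = - \frac{112}{199}$ ($V = \frac{1008}{-1791} = 1008 \left(- \frac{1}{1791}\right) = - \frac{112}{199} \approx -0.56281$)
$V - \left(8 + q\right) \left(-2\right) = - \frac{112}{199} - \left(8 + 2\right) \left(-2\right) = - \frac{112}{199} - 10 \left(-2\right) = - \frac{112}{199} - -20 = - \frac{112}{199} + 20 = \frac{3868}{199}$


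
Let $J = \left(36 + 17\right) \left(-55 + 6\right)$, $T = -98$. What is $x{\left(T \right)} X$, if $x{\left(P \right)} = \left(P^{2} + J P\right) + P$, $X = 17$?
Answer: $4488204$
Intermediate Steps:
$J = -2597$ ($J = 53 \left(-49\right) = -2597$)
$x{\left(P \right)} = P^{2} - 2596 P$ ($x{\left(P \right)} = \left(P^{2} - 2597 P\right) + P = P^{2} - 2596 P$)
$x{\left(T \right)} X = - 98 \left(-2596 - 98\right) 17 = \left(-98\right) \left(-2694\right) 17 = 264012 \cdot 17 = 4488204$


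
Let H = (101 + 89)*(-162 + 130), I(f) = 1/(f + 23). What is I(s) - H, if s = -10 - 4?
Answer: 54721/9 ≈ 6080.1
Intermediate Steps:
s = -14
I(f) = 1/(23 + f)
H = -6080 (H = 190*(-32) = -6080)
I(s) - H = 1/(23 - 14) - 1*(-6080) = 1/9 + 6080 = ⅑ + 6080 = 54721/9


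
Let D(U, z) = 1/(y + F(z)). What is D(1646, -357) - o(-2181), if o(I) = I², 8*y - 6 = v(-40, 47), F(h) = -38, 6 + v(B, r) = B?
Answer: -204540724/43 ≈ -4.7568e+6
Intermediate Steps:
v(B, r) = -6 + B
y = -5 (y = ¾ + (-6 - 40)/8 = ¾ + (⅛)*(-46) = ¾ - 23/4 = -5)
D(U, z) = -1/43 (D(U, z) = 1/(-5 - 38) = 1/(-43) = -1/43)
D(1646, -357) - o(-2181) = -1/43 - 1*(-2181)² = -1/43 - 1*4756761 = -1/43 - 4756761 = -204540724/43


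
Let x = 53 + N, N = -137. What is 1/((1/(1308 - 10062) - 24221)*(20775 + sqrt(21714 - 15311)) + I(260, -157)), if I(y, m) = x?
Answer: -19280410025746797/9701591838884984225128423 + 928058089395*sqrt(6403)/9701591838884984225128423 ≈ -1.9797e-9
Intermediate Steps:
x = -84 (x = 53 - 137 = -84)
I(y, m) = -84
1/((1/(1308 - 10062) - 24221)*(20775 + sqrt(21714 - 15311)) + I(260, -157)) = 1/((1/(1308 - 10062) - 24221)*(20775 + sqrt(21714 - 15311)) - 84) = 1/((1/(-8754) - 24221)*(20775 + sqrt(6403)) - 84) = 1/((-1/8754 - 24221)*(20775 + sqrt(6403)) - 84) = 1/(-212030635*(20775 + sqrt(6403))/8754 - 84) = 1/((-1468312147375/2918 - 212030635*sqrt(6403)/8754) - 84) = 1/(-1468312392487/2918 - 212030635*sqrt(6403)/8754)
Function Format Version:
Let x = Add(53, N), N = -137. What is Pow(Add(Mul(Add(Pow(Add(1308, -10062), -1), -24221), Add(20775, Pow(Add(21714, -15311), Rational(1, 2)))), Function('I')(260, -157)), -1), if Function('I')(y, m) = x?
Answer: Add(Rational(-19280410025746797, 9701591838884984225128423), Mul(Rational(928058089395, 9701591838884984225128423), Pow(6403, Rational(1, 2)))) ≈ -1.9797e-9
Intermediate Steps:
x = -84 (x = Add(53, -137) = -84)
Function('I')(y, m) = -84
Pow(Add(Mul(Add(Pow(Add(1308, -10062), -1), -24221), Add(20775, Pow(Add(21714, -15311), Rational(1, 2)))), Function('I')(260, -157)), -1) = Pow(Add(Mul(Add(Pow(Add(1308, -10062), -1), -24221), Add(20775, Pow(Add(21714, -15311), Rational(1, 2)))), -84), -1) = Pow(Add(Mul(Add(Pow(-8754, -1), -24221), Add(20775, Pow(6403, Rational(1, 2)))), -84), -1) = Pow(Add(Mul(Add(Rational(-1, 8754), -24221), Add(20775, Pow(6403, Rational(1, 2)))), -84), -1) = Pow(Add(Mul(Rational(-212030635, 8754), Add(20775, Pow(6403, Rational(1, 2)))), -84), -1) = Pow(Add(Add(Rational(-1468312147375, 2918), Mul(Rational(-212030635, 8754), Pow(6403, Rational(1, 2)))), -84), -1) = Pow(Add(Rational(-1468312392487, 2918), Mul(Rational(-212030635, 8754), Pow(6403, Rational(1, 2)))), -1)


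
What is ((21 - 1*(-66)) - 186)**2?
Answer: 9801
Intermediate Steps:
((21 - 1*(-66)) - 186)**2 = ((21 + 66) - 186)**2 = (87 - 186)**2 = (-99)**2 = 9801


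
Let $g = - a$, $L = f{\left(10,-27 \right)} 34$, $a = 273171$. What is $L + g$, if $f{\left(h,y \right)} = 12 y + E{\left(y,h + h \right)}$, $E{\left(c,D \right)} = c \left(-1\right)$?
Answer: $-283269$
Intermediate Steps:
$E{\left(c,D \right)} = - c$
$f{\left(h,y \right)} = 11 y$ ($f{\left(h,y \right)} = 12 y - y = 11 y$)
$L = -10098$ ($L = 11 \left(-27\right) 34 = \left(-297\right) 34 = -10098$)
$g = -273171$ ($g = \left(-1\right) 273171 = -273171$)
$L + g = -10098 - 273171 = -283269$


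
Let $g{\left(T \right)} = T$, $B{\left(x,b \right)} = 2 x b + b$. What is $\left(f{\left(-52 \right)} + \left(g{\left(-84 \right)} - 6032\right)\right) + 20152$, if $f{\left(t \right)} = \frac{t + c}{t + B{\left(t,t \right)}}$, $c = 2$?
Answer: $\frac{37223447}{2652} \approx 14036.0$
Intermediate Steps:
$B{\left(x,b \right)} = b + 2 b x$ ($B{\left(x,b \right)} = 2 b x + b = b + 2 b x$)
$f{\left(t \right)} = \frac{2 + t}{t + t \left(1 + 2 t\right)}$ ($f{\left(t \right)} = \frac{t + 2}{t + t \left(1 + 2 t\right)} = \frac{2 + t}{t + t \left(1 + 2 t\right)}$)
$\left(f{\left(-52 \right)} + \left(g{\left(-84 \right)} - 6032\right)\right) + 20152 = \left(\frac{2 - 52}{2 \left(-52\right) \left(1 - 52\right)} - 6116\right) + 20152 = \left(\frac{1}{2} \left(- \frac{1}{52}\right) \frac{1}{-51} \left(-50\right) - 6116\right) + 20152 = \left(\frac{1}{2} \left(- \frac{1}{52}\right) \left(- \frac{1}{51}\right) \left(-50\right) - 6116\right) + 20152 = \left(- \frac{25}{2652} - 6116\right) + 20152 = - \frac{16219657}{2652} + 20152 = \frac{37223447}{2652}$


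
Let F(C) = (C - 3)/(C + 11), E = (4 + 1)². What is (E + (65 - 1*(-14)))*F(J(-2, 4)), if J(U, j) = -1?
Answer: -208/5 ≈ -41.600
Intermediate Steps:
E = 25 (E = 5² = 25)
F(C) = (-3 + C)/(11 + C)
(E + (65 - 1*(-14)))*F(J(-2, 4)) = (25 + (65 - 1*(-14)))*((-3 - 1)/(11 - 1)) = (25 + (65 + 14))*(-4/10) = (25 + 79)*((⅒)*(-4)) = 104*(-⅖) = -208/5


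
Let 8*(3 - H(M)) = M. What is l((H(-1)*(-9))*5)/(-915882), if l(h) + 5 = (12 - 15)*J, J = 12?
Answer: 41/915882 ≈ 4.4766e-5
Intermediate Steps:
H(M) = 3 - M/8
l(h) = -41 (l(h) = -5 + (12 - 15)*12 = -5 - 3*12 = -5 - 36 = -41)
l((H(-1)*(-9))*5)/(-915882) = -41/(-915882) = -41*(-1/915882) = 41/915882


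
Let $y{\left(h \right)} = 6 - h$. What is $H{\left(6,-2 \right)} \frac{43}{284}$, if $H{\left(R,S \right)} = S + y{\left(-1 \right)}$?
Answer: $\frac{215}{284} \approx 0.75704$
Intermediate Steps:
$H{\left(R,S \right)} = 7 + S$ ($H{\left(R,S \right)} = S + \left(6 - -1\right) = S + \left(6 + 1\right) = S + 7 = 7 + S$)
$H{\left(6,-2 \right)} \frac{43}{284} = \left(7 - 2\right) \frac{43}{284} = 5 \cdot 43 \cdot \frac{1}{284} = 5 \cdot \frac{43}{284} = \frac{215}{284}$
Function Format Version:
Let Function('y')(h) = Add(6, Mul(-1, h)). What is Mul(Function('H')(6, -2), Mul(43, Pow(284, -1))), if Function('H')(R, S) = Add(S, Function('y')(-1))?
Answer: Rational(215, 284) ≈ 0.75704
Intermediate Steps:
Function('H')(R, S) = Add(7, S) (Function('H')(R, S) = Add(S, Add(6, Mul(-1, -1))) = Add(S, Add(6, 1)) = Add(S, 7) = Add(7, S))
Mul(Function('H')(6, -2), Mul(43, Pow(284, -1))) = Mul(Add(7, -2), Mul(43, Pow(284, -1))) = Mul(5, Mul(43, Rational(1, 284))) = Mul(5, Rational(43, 284)) = Rational(215, 284)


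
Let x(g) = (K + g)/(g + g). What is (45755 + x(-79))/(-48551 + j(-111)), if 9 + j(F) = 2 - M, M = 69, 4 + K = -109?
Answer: -3614741/3841533 ≈ -0.94096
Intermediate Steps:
K = -113 (K = -4 - 109 = -113)
x(g) = (-113 + g)/(2*g) (x(g) = (-113 + g)/(g + g) = (-113 + g)/((2*g)) = (-113 + g)*(1/(2*g)) = (-113 + g)/(2*g))
j(F) = -76 (j(F) = -9 + (2 - 1*69) = -9 + (2 - 69) = -9 - 67 = -76)
(45755 + x(-79))/(-48551 + j(-111)) = (45755 + (½)*(-113 - 79)/(-79))/(-48551 - 76) = (45755 + (½)*(-1/79)*(-192))/(-48627) = (45755 + 96/79)*(-1/48627) = (3614741/79)*(-1/48627) = -3614741/3841533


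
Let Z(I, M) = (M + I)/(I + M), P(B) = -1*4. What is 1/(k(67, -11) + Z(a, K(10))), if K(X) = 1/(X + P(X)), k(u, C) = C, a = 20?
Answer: -⅒ ≈ -0.10000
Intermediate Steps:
P(B) = -4
K(X) = 1/(-4 + X) (K(X) = 1/(X - 4) = 1/(-4 + X))
Z(I, M) = 1 (Z(I, M) = (I + M)/(I + M) = 1)
1/(k(67, -11) + Z(a, K(10))) = 1/(-11 + 1) = 1/(-10) = -⅒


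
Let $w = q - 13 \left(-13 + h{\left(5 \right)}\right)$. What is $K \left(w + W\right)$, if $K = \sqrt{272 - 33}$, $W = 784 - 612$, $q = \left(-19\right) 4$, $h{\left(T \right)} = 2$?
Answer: $239 \sqrt{239} \approx 3694.9$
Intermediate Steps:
$q = -76$
$W = 172$
$K = \sqrt{239} \approx 15.46$
$w = 67$ ($w = -76 - 13 \left(-13 + 2\right) = -76 - -143 = -76 + 143 = 67$)
$K \left(w + W\right) = \sqrt{239} \left(67 + 172\right) = \sqrt{239} \cdot 239 = 239 \sqrt{239}$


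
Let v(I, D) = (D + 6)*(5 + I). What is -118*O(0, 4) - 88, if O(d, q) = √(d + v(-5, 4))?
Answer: -88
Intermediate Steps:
v(I, D) = (5 + I)*(6 + D) (v(I, D) = (6 + D)*(5 + I) = (5 + I)*(6 + D))
O(d, q) = √d (O(d, q) = √(d + (30 + 5*4 + 6*(-5) + 4*(-5))) = √(d + (30 + 20 - 30 - 20)) = √(d + 0) = √d)
-118*O(0, 4) - 88 = -118*√0 - 88 = -118*0 - 88 = 0 - 88 = -88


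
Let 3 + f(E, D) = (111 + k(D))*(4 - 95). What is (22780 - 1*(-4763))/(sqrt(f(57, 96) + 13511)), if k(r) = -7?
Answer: 9181*sqrt(1011)/674 ≈ 433.12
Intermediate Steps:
f(E, D) = -9467 (f(E, D) = -3 + (111 - 7)*(4 - 95) = -3 + 104*(-91) = -3 - 9464 = -9467)
(22780 - 1*(-4763))/(sqrt(f(57, 96) + 13511)) = (22780 - 1*(-4763))/(sqrt(-9467 + 13511)) = (22780 + 4763)/(sqrt(4044)) = 27543/((2*sqrt(1011))) = 27543*(sqrt(1011)/2022) = 9181*sqrt(1011)/674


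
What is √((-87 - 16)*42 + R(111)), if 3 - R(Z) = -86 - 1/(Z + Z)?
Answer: I*√208816086/222 ≈ 65.092*I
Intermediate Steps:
R(Z) = 89 + 1/(2*Z) (R(Z) = 3 - (-86 - 1/(Z + Z)) = 3 - (-86 - 1/(2*Z)) = 3 + (86 + 1/(2*Z)) = 89 + 1/(2*Z))
√((-87 - 16)*42 + R(111)) = √((-87 - 16)*42 + (89 + (½)/111)) = √(-103*42 + (89 + (½)*(1/111))) = √(-4326 + (89 + 1/222)) = √(-4326 + 19759/222) = √(-940613/222) = I*√208816086/222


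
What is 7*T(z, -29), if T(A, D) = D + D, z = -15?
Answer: -406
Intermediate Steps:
T(A, D) = 2*D
7*T(z, -29) = 7*(2*(-29)) = 7*(-58) = -406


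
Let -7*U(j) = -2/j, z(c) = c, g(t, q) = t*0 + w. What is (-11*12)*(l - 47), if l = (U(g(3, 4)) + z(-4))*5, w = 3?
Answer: 61468/7 ≈ 8781.1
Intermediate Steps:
g(t, q) = 3 (g(t, q) = t*0 + 3 = 0 + 3 = 3)
U(j) = 2/(7*j) (U(j) = -(-2)/(7*j) = 2/(7*j))
l = -410/21 (l = ((2/7)/3 - 4)*5 = ((2/7)*(⅓) - 4)*5 = (2/21 - 4)*5 = -82/21*5 = -410/21 ≈ -19.524)
(-11*12)*(l - 47) = (-11*12)*(-410/21 - 47) = -132*(-1397/21) = 61468/7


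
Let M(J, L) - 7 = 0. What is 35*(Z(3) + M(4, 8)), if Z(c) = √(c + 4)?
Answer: 245 + 35*√7 ≈ 337.60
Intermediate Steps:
M(J, L) = 7 (M(J, L) = 7 + 0 = 7)
Z(c) = √(4 + c)
35*(Z(3) + M(4, 8)) = 35*(√(4 + 3) + 7) = 35*(√7 + 7) = 35*(7 + √7) = 245 + 35*√7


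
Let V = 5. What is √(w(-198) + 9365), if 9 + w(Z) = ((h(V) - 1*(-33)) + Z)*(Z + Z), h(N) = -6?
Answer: 4*√4817 ≈ 277.62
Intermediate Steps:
w(Z) = -9 + 2*Z*(27 + Z) (w(Z) = -9 + ((-6 - 1*(-33)) + Z)*(Z + Z) = -9 + ((-6 + 33) + Z)*(2*Z) = -9 + (27 + Z)*(2*Z) = -9 + 2*Z*(27 + Z))
√(w(-198) + 9365) = √((-9 + 2*(-198)² + 54*(-198)) + 9365) = √((-9 + 2*39204 - 10692) + 9365) = √((-9 + 78408 - 10692) + 9365) = √(67707 + 9365) = √77072 = 4*√4817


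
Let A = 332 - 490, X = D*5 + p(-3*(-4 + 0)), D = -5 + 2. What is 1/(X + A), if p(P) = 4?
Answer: -1/169 ≈ -0.0059172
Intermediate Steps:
D = -3
X = -11 (X = -3*5 + 4 = -15 + 4 = -11)
A = -158
1/(X + A) = 1/(-11 - 158) = 1/(-169) = -1/169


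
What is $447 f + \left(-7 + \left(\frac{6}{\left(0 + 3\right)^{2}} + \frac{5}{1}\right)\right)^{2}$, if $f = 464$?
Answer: $\frac{1866688}{9} \approx 2.0741 \cdot 10^{5}$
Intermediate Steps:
$447 f + \left(-7 + \left(\frac{6}{\left(0 + 3\right)^{2}} + \frac{5}{1}\right)\right)^{2} = 447 \cdot 464 + \left(-7 + \left(\frac{6}{\left(0 + 3\right)^{2}} + \frac{5}{1}\right)\right)^{2} = 207408 + \left(-7 + \left(\frac{6}{3^{2}} + 5 \cdot 1\right)\right)^{2} = 207408 + \left(-7 + \left(\frac{6}{9} + 5\right)\right)^{2} = 207408 + \left(-7 + \left(6 \cdot \frac{1}{9} + 5\right)\right)^{2} = 207408 + \left(-7 + \left(\frac{2}{3} + 5\right)\right)^{2} = 207408 + \left(-7 + \frac{17}{3}\right)^{2} = 207408 + \left(- \frac{4}{3}\right)^{2} = 207408 + \frac{16}{9} = \frac{1866688}{9}$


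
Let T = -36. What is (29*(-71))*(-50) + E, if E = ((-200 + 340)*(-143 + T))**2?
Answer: 628106550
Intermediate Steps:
E = 628003600 (E = ((-200 + 340)*(-143 - 36))**2 = (140*(-179))**2 = (-25060)**2 = 628003600)
(29*(-71))*(-50) + E = (29*(-71))*(-50) + 628003600 = -2059*(-50) + 628003600 = 102950 + 628003600 = 628106550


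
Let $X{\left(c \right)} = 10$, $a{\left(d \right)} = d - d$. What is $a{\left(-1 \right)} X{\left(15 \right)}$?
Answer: $0$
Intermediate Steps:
$a{\left(d \right)} = 0$
$a{\left(-1 \right)} X{\left(15 \right)} = 0 \cdot 10 = 0$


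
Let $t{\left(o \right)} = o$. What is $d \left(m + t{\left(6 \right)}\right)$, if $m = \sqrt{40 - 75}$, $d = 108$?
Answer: $648 + 108 i \sqrt{35} \approx 648.0 + 638.94 i$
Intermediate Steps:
$m = i \sqrt{35}$ ($m = \sqrt{-35} = i \sqrt{35} \approx 5.9161 i$)
$d \left(m + t{\left(6 \right)}\right) = 108 \left(i \sqrt{35} + 6\right) = 108 \left(6 + i \sqrt{35}\right) = 648 + 108 i \sqrt{35}$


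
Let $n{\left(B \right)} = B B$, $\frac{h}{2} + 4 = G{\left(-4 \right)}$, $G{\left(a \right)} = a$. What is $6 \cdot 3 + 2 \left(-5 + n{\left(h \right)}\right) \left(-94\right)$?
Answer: $-47170$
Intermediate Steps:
$h = -16$ ($h = -8 + 2 \left(-4\right) = -8 - 8 = -16$)
$n{\left(B \right)} = B^{2}$
$6 \cdot 3 + 2 \left(-5 + n{\left(h \right)}\right) \left(-94\right) = 6 \cdot 3 + 2 \left(-5 + \left(-16\right)^{2}\right) \left(-94\right) = 18 + 2 \left(-5 + 256\right) \left(-94\right) = 18 + 2 \cdot 251 \left(-94\right) = 18 + 502 \left(-94\right) = 18 - 47188 = -47170$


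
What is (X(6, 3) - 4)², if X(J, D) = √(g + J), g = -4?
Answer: (4 - √2)² ≈ 6.6863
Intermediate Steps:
X(J, D) = √(-4 + J)
(X(6, 3) - 4)² = (√(-4 + 6) - 4)² = (√2 - 4)² = (-4 + √2)²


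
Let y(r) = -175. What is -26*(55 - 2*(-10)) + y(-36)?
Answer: -2125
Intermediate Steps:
-26*(55 - 2*(-10)) + y(-36) = -26*(55 - 2*(-10)) - 175 = -26*(55 + 20) - 175 = -26*75 - 175 = -1950 - 175 = -2125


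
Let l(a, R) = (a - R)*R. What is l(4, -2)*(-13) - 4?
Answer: 152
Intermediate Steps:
l(a, R) = R*(a - R)
l(4, -2)*(-13) - 4 = -2*(4 - 1*(-2))*(-13) - 4 = -2*(4 + 2)*(-13) - 4 = -2*6*(-13) - 4 = -12*(-13) - 4 = 156 - 4 = 152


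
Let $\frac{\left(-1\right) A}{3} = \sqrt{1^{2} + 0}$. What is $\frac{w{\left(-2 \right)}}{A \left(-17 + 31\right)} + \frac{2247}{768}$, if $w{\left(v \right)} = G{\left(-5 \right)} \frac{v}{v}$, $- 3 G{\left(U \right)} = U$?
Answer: $\frac{46547}{16128} \approx 2.8861$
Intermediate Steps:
$G{\left(U \right)} = - \frac{U}{3}$
$A = -3$ ($A = - 3 \sqrt{1^{2} + 0} = - 3 \sqrt{1 + 0} = - 3 \sqrt{1} = \left(-3\right) 1 = -3$)
$w{\left(v \right)} = \frac{5}{3}$ ($w{\left(v \right)} = \left(- \frac{1}{3}\right) \left(-5\right) \frac{v}{v} = \frac{5}{3} \cdot 1 = \frac{5}{3}$)
$\frac{w{\left(-2 \right)}}{A \left(-17 + 31\right)} + \frac{2247}{768} = \frac{5}{3 \left(- 3 \left(-17 + 31\right)\right)} + \frac{2247}{768} = \frac{5}{3 \left(\left(-3\right) 14\right)} + 2247 \cdot \frac{1}{768} = \frac{5}{3 \left(-42\right)} + \frac{749}{256} = \frac{5}{3} \left(- \frac{1}{42}\right) + \frac{749}{256} = - \frac{5}{126} + \frac{749}{256} = \frac{46547}{16128}$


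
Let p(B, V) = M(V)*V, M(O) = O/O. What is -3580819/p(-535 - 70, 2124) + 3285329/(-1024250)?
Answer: -1837315949773/1087753500 ≈ -1689.1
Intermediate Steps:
M(O) = 1
p(B, V) = V (p(B, V) = 1*V = V)
-3580819/p(-535 - 70, 2124) + 3285329/(-1024250) = -3580819/2124 + 3285329/(-1024250) = -3580819*1/2124 + 3285329*(-1/1024250) = -3580819/2124 - 3285329/1024250 = -1837315949773/1087753500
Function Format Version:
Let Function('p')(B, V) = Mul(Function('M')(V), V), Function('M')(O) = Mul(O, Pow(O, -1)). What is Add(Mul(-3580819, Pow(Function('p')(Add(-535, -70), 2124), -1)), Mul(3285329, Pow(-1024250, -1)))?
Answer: Rational(-1837315949773, 1087753500) ≈ -1689.1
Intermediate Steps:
Function('M')(O) = 1
Function('p')(B, V) = V (Function('p')(B, V) = Mul(1, V) = V)
Add(Mul(-3580819, Pow(Function('p')(Add(-535, -70), 2124), -1)), Mul(3285329, Pow(-1024250, -1))) = Add(Mul(-3580819, Pow(2124, -1)), Mul(3285329, Pow(-1024250, -1))) = Add(Mul(-3580819, Rational(1, 2124)), Mul(3285329, Rational(-1, 1024250))) = Add(Rational(-3580819, 2124), Rational(-3285329, 1024250)) = Rational(-1837315949773, 1087753500)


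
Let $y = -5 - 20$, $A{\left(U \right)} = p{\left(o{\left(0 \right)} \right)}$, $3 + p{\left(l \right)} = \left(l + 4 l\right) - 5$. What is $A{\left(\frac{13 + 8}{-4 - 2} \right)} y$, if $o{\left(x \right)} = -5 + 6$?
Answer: $75$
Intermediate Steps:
$o{\left(x \right)} = 1$
$p{\left(l \right)} = -8 + 5 l$ ($p{\left(l \right)} = -3 + \left(\left(l + 4 l\right) - 5\right) = -3 + \left(5 l - 5\right) = -3 + \left(-5 + 5 l\right) = -8 + 5 l$)
$A{\left(U \right)} = -3$ ($A{\left(U \right)} = -8 + 5 \cdot 1 = -8 + 5 = -3$)
$y = -25$ ($y = -5 - 20 = -25$)
$A{\left(\frac{13 + 8}{-4 - 2} \right)} y = \left(-3\right) \left(-25\right) = 75$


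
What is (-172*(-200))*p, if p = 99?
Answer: 3405600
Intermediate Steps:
(-172*(-200))*p = -172*(-200)*99 = 34400*99 = 3405600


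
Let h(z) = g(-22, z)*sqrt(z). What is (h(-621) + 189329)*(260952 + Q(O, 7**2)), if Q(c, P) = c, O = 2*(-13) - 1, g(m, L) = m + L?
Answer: 49400669325 - 503324325*I*sqrt(69) ≈ 4.9401e+10 - 4.1809e+9*I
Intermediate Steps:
g(m, L) = L + m
O = -27 (O = -26 - 1 = -27)
h(z) = sqrt(z)*(-22 + z) (h(z) = (z - 22)*sqrt(z) = (-22 + z)*sqrt(z) = sqrt(z)*(-22 + z))
(h(-621) + 189329)*(260952 + Q(O, 7**2)) = (sqrt(-621)*(-22 - 621) + 189329)*(260952 - 27) = ((3*I*sqrt(69))*(-643) + 189329)*260925 = (-1929*I*sqrt(69) + 189329)*260925 = (189329 - 1929*I*sqrt(69))*260925 = 49400669325 - 503324325*I*sqrt(69)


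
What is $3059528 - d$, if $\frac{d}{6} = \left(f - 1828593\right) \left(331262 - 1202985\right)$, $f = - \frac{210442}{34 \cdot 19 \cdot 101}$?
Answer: $- \frac{312012024412413136}{32623} \approx -9.5642 \cdot 10^{12}$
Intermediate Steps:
$f = - \frac{105221}{32623}$ ($f = - \frac{210442}{646 \cdot 101} = - \frac{210442}{65246} = \left(-210442\right) \frac{1}{65246} = - \frac{105221}{32623} \approx -3.2254$)
$d = \frac{312012124223395080}{32623}$ ($d = 6 \left(- \frac{105221}{32623} - 1828593\right) \left(331262 - 1202985\right) = 6 \left(- \frac{105221}{32623} - 1828593\right) \left(-871723\right) = 6 \left(\left(- \frac{59654294660}{32623}\right) \left(-871723\right)\right) = 6 \cdot \frac{52002020703899180}{32623} = \frac{312012124223395080}{32623} \approx 9.5642 \cdot 10^{12}$)
$3059528 - d = 3059528 - \frac{312012124223395080}{32623} = - \frac{312012024412413136}{32623}$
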